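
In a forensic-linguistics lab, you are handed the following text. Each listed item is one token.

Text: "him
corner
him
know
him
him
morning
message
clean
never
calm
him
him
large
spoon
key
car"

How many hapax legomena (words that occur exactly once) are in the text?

11

Frequencies: him:6, corner:1, know:1, morning:1, message:1, clean:1, never:1, calm:1, large:1, spoon:1, key:1, car:1
Hapax (freq=1): calm, car, clean, corner, key, know, large, message, morning, never, spoon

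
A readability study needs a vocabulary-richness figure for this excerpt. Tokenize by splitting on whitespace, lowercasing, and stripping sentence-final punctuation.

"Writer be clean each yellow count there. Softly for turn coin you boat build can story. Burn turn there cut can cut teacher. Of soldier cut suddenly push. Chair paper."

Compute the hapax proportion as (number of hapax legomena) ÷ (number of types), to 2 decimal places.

0.84

Frequencies: cut:3, there:2, turn:2, can:2, writer:1, be:1, clean:1, each:1, yellow:1, count:1, softly:1, for:1, coin:1, you:1, boat:1, build:1, story:1, burn:1, teacher:1, of:1, … (5 more, each freq 1)
Hapax count = 21; type count = 25.
Ratio = 21 / 25 = 0.84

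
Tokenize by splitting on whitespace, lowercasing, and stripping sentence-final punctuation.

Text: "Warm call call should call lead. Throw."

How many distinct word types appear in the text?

Distinct types: {call, lead, should, throw, warm}
V = 5

5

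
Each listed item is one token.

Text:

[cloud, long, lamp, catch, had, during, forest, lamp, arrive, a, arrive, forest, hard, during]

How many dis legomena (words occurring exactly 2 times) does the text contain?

Frequencies: lamp:2, during:2, forest:2, arrive:2, cloud:1, long:1, catch:1, had:1, a:1, hard:1
Words with frequency 2: arrive, during, forest, lamp

4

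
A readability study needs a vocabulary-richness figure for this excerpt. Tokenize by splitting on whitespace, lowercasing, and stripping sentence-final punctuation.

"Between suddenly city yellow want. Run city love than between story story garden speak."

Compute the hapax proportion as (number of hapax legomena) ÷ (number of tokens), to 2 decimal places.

0.57

Frequencies: between:2, city:2, story:2, suddenly:1, yellow:1, want:1, run:1, love:1, than:1, garden:1, speak:1
Hapax count = 8; token count = 14.
Ratio = 8 / 14 = 0.57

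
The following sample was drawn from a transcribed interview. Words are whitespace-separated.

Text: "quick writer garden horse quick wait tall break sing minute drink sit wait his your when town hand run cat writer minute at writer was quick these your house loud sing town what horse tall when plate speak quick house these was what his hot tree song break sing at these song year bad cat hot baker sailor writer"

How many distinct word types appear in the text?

Distinct types: {at, bad, baker, break, cat, drink, garden, hand, his, horse, hot, house, loud, minute, plate, quick, run, sailor, sing, sit, song, speak, tall, these, town, tree, wait, was, what, when, writer, year, your}
V = 33

33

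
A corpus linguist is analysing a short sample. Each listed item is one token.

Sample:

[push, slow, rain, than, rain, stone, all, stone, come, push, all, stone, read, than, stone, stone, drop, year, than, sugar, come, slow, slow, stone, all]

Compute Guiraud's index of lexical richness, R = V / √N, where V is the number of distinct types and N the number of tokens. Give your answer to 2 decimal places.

N = 25, V = 11.
√N = 5.000000
R = 11 / 5.000000 = 2.20

2.20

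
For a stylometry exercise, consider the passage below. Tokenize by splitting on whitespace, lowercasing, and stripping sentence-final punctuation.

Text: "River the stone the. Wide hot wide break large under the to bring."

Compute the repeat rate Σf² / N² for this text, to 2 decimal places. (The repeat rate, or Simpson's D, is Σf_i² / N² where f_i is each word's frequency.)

Frequencies: the:3, wide:2, river:1, stone:1, hot:1, break:1, large:1, under:1, to:1, bring:1
Σf² = 21; N² = 169
Repeat rate = 21 / 169 = 0.12

0.12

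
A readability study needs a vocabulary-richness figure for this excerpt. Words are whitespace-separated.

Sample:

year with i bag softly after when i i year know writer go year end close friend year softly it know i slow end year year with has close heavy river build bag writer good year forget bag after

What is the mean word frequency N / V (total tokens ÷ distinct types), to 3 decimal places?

1.857

N = 39 tokens, V = 21 types.
Mean frequency = N / V = 39 / 21 = 1.857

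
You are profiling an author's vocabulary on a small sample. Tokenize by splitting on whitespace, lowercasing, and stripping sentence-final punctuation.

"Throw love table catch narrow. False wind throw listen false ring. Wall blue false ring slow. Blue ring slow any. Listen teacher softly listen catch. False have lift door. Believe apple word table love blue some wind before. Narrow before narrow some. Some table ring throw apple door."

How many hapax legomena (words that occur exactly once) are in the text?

8

Frequencies: false:4, ring:4, throw:3, table:3, narrow:3, listen:3, blue:3, some:3, love:2, catch:2, wind:2, slow:2, door:2, apple:2, before:2, wall:1, any:1, teacher:1, softly:1, have:1, … (3 more, each freq 1)
Hapax (freq=1): any, believe, have, lift, softly, teacher, wall, word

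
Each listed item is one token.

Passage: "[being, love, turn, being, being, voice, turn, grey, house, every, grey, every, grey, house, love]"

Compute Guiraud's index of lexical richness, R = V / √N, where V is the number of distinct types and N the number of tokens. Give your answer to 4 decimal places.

N = 15, V = 7.
√N = 3.872983
R = 7 / 3.872983 = 1.8074

1.8074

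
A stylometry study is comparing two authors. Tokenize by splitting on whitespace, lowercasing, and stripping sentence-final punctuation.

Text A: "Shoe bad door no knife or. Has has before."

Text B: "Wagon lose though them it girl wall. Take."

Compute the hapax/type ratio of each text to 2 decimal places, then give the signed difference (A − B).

-0.12

A: hapax=7, V=8, ratio=0.88
B: hapax=8, V=8, ratio=1.00
Difference = 0.88 − 1.00 = -0.12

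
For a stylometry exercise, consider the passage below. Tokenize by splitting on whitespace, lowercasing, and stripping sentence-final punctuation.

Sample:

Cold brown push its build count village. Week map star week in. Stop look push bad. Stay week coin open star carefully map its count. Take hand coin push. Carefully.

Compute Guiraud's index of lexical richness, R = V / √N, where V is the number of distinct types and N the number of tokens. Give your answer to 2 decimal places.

N = 30, V = 20.
√N = 5.477226
R = 20 / 5.477226 = 3.65

3.65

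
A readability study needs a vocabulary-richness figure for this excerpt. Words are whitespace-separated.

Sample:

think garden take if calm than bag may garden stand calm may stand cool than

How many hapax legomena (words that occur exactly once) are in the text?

Frequencies: garden:2, calm:2, than:2, may:2, stand:2, think:1, take:1, if:1, bag:1, cool:1
Hapax (freq=1): bag, cool, if, take, think

5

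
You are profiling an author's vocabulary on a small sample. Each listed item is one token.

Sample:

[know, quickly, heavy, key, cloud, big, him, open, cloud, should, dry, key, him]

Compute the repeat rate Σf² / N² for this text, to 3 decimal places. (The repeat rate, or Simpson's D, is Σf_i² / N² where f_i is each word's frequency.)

Frequencies: key:2, cloud:2, him:2, know:1, quickly:1, heavy:1, big:1, open:1, should:1, dry:1
Σf² = 19; N² = 169
Repeat rate = 19 / 169 = 0.112

0.112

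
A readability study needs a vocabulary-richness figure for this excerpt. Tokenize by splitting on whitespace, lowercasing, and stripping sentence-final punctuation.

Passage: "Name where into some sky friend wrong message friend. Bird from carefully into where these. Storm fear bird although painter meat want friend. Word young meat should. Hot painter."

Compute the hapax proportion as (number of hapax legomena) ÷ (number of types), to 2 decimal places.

0.73

Frequencies: friend:3, where:2, into:2, bird:2, painter:2, meat:2, name:1, some:1, sky:1, wrong:1, message:1, from:1, carefully:1, these:1, storm:1, fear:1, although:1, want:1, word:1, young:1, … (2 more, each freq 1)
Hapax count = 16; type count = 22.
Ratio = 16 / 22 = 0.73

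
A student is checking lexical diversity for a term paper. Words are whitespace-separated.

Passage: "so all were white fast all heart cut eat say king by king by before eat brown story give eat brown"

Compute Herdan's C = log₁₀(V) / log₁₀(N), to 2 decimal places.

N = 21, V = 15.
log₁₀(V) = 1.176091, log₁₀(N) = 1.322219
C = 1.176091 / 1.322219 = 0.89

0.89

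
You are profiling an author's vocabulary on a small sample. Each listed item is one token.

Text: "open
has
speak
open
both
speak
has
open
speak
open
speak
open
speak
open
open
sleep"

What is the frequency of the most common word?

Frequencies: open:7, speak:5, has:2, both:1, sleep:1
Most common: 'open' with frequency 7.

7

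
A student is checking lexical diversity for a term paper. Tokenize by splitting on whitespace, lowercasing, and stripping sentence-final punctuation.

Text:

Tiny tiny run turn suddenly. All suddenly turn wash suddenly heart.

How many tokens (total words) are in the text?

11

Tokens: tiny, tiny, run, turn, suddenly, all, suddenly, turn, wash, suddenly, heart
N = 11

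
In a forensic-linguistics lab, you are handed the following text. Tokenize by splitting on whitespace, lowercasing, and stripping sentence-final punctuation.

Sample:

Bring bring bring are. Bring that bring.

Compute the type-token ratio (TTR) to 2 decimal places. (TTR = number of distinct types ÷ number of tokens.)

N = 7 tokens, V = 3 types.
TTR = V / N = 3 / 7 = 0.43

0.43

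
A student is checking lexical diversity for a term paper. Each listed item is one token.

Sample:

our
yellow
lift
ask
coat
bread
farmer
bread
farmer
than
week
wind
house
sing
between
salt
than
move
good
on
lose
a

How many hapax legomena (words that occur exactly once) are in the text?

16

Frequencies: bread:2, farmer:2, than:2, our:1, yellow:1, lift:1, ask:1, coat:1, week:1, wind:1, house:1, sing:1, between:1, salt:1, move:1, good:1, on:1, lose:1, a:1
Hapax (freq=1): a, ask, between, coat, good, house, lift, lose, move, on, our, salt, sing, week, wind, yellow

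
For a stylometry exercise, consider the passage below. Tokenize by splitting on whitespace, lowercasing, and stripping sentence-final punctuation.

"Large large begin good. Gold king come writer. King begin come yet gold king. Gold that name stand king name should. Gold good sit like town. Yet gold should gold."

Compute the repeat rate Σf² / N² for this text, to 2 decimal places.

Frequencies: gold:6, king:4, large:2, begin:2, good:2, come:2, yet:2, name:2, should:2, writer:1, that:1, stand:1, sit:1, like:1, town:1
Σf² = 86; N² = 900
Repeat rate = 86 / 900 = 0.10

0.10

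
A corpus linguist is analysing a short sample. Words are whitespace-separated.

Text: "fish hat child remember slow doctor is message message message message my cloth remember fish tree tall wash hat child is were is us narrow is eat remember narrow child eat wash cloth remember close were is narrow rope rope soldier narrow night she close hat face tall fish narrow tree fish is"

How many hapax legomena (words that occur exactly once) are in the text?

Frequencies: is:6, narrow:5, fish:4, remember:4, message:4, hat:3, child:3, cloth:2, tree:2, tall:2, wash:2, were:2, eat:2, close:2, rope:2, slow:1, doctor:1, my:1, us:1, soldier:1, … (3 more, each freq 1)
Hapax (freq=1): doctor, face, my, night, she, slow, soldier, us

8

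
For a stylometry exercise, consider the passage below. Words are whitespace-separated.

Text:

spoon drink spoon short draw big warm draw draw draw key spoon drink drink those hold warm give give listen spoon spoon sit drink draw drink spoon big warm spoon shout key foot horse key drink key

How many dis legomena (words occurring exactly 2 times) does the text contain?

2

Frequencies: spoon:7, drink:6, draw:5, key:4, warm:3, big:2, give:2, short:1, those:1, hold:1, listen:1, sit:1, shout:1, foot:1, horse:1
Words with frequency 2: big, give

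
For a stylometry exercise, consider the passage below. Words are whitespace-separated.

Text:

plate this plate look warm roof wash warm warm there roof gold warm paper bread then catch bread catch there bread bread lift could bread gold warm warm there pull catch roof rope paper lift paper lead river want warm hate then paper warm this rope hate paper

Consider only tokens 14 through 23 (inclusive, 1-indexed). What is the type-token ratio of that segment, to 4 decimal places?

0.6000

Segment tokens 14–23: paper, bread, then, catch, bread, catch, there, bread, bread, lift
Segment N = 10, segment V = 6.
TTR = 6 / 10 = 0.6000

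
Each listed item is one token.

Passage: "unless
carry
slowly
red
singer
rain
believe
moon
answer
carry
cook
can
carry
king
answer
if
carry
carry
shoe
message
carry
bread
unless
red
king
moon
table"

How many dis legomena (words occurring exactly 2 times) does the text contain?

5

Frequencies: carry:6, unless:2, red:2, moon:2, answer:2, king:2, slowly:1, singer:1, rain:1, believe:1, cook:1, can:1, if:1, shoe:1, message:1, bread:1, table:1
Words with frequency 2: answer, king, moon, red, unless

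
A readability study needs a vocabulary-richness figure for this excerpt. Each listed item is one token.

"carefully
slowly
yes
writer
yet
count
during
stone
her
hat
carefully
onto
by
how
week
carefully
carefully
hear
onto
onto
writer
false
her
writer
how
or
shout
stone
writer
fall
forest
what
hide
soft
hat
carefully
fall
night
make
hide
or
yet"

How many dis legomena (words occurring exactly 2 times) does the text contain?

Frequencies: carefully:5, writer:4, onto:3, yet:2, stone:2, her:2, hat:2, how:2, or:2, fall:2, hide:2, slowly:1, yes:1, count:1, during:1, by:1, week:1, hear:1, false:1, shout:1, … (5 more, each freq 1)
Words with frequency 2: fall, hat, her, hide, how, or, stone, yet

8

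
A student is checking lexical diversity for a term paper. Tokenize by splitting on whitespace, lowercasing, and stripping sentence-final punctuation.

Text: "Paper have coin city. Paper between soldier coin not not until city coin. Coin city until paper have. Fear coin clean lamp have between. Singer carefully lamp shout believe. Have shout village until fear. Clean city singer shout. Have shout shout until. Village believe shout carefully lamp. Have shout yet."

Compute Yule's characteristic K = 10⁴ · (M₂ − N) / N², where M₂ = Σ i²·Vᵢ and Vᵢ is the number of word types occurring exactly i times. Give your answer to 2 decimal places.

576.00

Frequencies: shout:7, have:6, coin:5, city:4, until:4, paper:3, lamp:3, between:2, not:2, fear:2, clean:2, singer:2, carefully:2, believe:2, village:2, soldier:1, yet:1
N = 50. Frequency spectrum: V_1=2, V_2=8, V_3=2, V_4=2, V_5=1, V_6=1, V_7=1
M₂ = 1²·2 + 2²·8 + 3²·2 + 4²·2 + 5²·1 + 6²·1 + 7²·1 = 194
K = 10000 × (194 − 50) / 50² = 576.00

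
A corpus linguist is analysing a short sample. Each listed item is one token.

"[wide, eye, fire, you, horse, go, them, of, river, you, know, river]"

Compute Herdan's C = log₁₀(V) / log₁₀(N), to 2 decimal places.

0.93

N = 12, V = 10.
log₁₀(V) = 1.000000, log₁₀(N) = 1.079181
C = 1.000000 / 1.079181 = 0.93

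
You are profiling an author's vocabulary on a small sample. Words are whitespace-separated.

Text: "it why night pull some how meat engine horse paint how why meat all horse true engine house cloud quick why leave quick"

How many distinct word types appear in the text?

16

Distinct types: {all, cloud, engine, horse, house, how, it, leave, meat, night, paint, pull, quick, some, true, why}
V = 16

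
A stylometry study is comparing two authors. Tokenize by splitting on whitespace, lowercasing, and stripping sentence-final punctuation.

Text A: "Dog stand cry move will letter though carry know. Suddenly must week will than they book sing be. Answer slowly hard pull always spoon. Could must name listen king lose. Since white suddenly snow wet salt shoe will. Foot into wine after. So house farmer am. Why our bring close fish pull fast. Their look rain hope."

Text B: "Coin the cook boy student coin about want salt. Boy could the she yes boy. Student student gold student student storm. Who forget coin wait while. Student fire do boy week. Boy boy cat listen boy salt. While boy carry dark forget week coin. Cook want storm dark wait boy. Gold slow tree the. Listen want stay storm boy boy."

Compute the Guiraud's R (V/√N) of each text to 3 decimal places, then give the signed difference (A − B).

3.402

A: V=52, N=57, R=6.888
B: V=27, N=60, R=3.486
Difference = 6.888 − 3.486 = 3.402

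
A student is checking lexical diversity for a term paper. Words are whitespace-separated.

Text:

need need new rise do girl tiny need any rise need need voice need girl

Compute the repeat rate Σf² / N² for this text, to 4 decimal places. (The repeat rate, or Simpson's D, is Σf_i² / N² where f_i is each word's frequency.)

0.2178

Frequencies: need:6, rise:2, girl:2, new:1, do:1, tiny:1, any:1, voice:1
Σf² = 49; N² = 225
Repeat rate = 49 / 225 = 0.2178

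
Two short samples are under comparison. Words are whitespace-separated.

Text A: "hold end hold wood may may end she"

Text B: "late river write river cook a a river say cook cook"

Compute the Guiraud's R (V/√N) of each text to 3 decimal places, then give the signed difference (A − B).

-0.041

A: V=5, N=8, R=1.768
B: V=6, N=11, R=1.809
Difference = 1.768 − 1.809 = -0.041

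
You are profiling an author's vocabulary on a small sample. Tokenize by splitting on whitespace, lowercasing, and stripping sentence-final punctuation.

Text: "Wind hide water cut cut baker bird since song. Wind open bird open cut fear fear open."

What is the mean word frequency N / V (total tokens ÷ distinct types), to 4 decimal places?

N = 17 tokens, V = 10 types.
Mean frequency = N / V = 17 / 10 = 1.7000

1.7000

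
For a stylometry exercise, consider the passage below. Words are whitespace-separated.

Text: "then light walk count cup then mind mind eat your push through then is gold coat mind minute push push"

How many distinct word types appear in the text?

14

Distinct types: {coat, count, cup, eat, gold, is, light, mind, minute, push, then, through, walk, your}
V = 14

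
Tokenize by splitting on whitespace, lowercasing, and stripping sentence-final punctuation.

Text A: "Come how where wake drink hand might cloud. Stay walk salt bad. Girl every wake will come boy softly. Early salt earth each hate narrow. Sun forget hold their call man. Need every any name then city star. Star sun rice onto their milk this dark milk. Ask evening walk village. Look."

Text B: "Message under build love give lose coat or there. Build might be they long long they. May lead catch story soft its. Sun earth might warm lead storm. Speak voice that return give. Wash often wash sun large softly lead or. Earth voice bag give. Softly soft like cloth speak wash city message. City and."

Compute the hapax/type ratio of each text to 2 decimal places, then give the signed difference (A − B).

A: hapax=34, V=43, ratio=0.79
B: hapax=20, V=36, ratio=0.56
Difference = 0.79 − 0.56 = 0.23

0.23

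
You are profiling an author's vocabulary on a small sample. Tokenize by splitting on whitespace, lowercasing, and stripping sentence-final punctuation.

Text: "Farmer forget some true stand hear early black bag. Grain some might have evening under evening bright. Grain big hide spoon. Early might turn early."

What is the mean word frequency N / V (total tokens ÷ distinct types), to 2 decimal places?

1.32

N = 25 tokens, V = 19 types.
Mean frequency = N / V = 25 / 19 = 1.32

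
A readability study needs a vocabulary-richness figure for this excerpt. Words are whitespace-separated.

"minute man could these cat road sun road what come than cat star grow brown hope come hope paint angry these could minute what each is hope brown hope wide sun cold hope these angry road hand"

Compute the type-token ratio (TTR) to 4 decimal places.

0.5676

N = 37 tokens, V = 21 types.
TTR = V / N = 21 / 37 = 0.5676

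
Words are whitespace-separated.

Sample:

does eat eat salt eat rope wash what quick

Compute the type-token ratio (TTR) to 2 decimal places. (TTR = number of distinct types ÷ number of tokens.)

N = 9 tokens, V = 7 types.
TTR = V / N = 7 / 9 = 0.78

0.78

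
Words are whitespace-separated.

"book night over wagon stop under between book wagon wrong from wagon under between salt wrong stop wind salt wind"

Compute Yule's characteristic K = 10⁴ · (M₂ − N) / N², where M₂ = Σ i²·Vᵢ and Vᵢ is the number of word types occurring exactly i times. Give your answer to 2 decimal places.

500.00

Frequencies: wagon:3, book:2, stop:2, under:2, between:2, wrong:2, salt:2, wind:2, night:1, over:1, from:1
N = 20. Frequency spectrum: V_1=3, V_2=7, V_3=1
M₂ = 1²·3 + 2²·7 + 3²·1 = 40
K = 10000 × (40 − 20) / 20² = 500.00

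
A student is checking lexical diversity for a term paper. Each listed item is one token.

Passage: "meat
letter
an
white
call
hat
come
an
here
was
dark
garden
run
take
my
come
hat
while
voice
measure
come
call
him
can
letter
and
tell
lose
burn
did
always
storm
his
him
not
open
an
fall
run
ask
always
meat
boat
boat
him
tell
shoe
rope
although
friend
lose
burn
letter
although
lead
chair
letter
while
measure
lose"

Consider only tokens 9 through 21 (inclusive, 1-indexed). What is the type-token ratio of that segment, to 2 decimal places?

Segment tokens 9–21: here, was, dark, garden, run, take, my, come, hat, while, voice, measure, come
Segment N = 13, segment V = 12.
TTR = 12 / 13 = 0.92

0.92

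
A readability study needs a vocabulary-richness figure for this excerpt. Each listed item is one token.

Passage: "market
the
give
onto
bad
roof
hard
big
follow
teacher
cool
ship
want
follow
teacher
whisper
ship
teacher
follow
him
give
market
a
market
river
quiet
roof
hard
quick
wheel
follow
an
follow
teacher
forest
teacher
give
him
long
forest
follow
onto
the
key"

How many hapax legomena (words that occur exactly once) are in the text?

13

Frequencies: follow:6, teacher:5, market:3, give:3, the:2, onto:2, roof:2, hard:2, ship:2, him:2, forest:2, bad:1, big:1, cool:1, want:1, whisper:1, a:1, river:1, quiet:1, quick:1, … (4 more, each freq 1)
Hapax (freq=1): a, an, bad, big, cool, key, long, quick, quiet, river, want, wheel, whisper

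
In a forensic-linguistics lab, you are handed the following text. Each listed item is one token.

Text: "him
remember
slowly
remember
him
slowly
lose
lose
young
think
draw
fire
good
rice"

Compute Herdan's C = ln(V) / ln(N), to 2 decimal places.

0.87

N = 14, V = 10.
ln(V) = 2.302585, ln(N) = 2.639057
C = 2.302585 / 2.639057 = 0.87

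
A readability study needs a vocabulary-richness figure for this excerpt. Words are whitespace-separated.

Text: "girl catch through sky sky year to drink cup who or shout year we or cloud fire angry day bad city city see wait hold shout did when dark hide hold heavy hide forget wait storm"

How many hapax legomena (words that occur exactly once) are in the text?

Frequencies: sky:2, year:2, or:2, shout:2, city:2, wait:2, hold:2, hide:2, girl:1, catch:1, through:1, to:1, drink:1, cup:1, who:1, we:1, cloud:1, fire:1, angry:1, day:1, … (8 more, each freq 1)
Hapax (freq=1): angry, bad, catch, cloud, cup, dark, day, did, drink, fire, forget, girl, heavy, see, storm, through, to, we, when, who

20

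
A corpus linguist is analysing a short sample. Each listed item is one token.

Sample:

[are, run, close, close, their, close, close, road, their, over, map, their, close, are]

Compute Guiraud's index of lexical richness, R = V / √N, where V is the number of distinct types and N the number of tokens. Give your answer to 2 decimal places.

N = 14, V = 7.
√N = 3.741657
R = 7 / 3.741657 = 1.87

1.87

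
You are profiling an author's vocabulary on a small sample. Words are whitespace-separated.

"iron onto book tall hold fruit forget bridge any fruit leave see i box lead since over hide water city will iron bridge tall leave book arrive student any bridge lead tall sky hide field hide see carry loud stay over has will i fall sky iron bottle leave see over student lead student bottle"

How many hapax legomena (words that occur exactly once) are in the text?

14

Frequencies: iron:3, tall:3, bridge:3, leave:3, see:3, lead:3, over:3, hide:3, student:3, book:2, fruit:2, any:2, i:2, will:2, sky:2, bottle:2, onto:1, hold:1, forget:1, box:1, … (10 more, each freq 1)
Hapax (freq=1): arrive, box, carry, city, fall, field, forget, has, hold, loud, onto, since, stay, water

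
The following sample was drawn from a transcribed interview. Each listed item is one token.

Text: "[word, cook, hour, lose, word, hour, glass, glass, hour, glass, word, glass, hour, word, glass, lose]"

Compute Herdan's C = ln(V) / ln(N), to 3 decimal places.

N = 16, V = 5.
ln(V) = 1.609438, ln(N) = 2.772589
C = 1.609438 / 2.772589 = 0.580

0.580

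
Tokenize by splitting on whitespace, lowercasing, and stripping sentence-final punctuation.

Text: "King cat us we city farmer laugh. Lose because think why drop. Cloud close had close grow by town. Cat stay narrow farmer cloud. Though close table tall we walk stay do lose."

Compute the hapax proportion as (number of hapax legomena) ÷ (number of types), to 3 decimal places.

Frequencies: close:3, cat:2, we:2, farmer:2, lose:2, cloud:2, stay:2, king:1, us:1, city:1, laugh:1, because:1, think:1, why:1, drop:1, had:1, grow:1, by:1, town:1, narrow:1, … (5 more, each freq 1)
Hapax count = 18; type count = 25.
Ratio = 18 / 25 = 0.720

0.720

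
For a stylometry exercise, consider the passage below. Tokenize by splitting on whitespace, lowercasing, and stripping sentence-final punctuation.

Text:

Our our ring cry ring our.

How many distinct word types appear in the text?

Distinct types: {cry, our, ring}
V = 3

3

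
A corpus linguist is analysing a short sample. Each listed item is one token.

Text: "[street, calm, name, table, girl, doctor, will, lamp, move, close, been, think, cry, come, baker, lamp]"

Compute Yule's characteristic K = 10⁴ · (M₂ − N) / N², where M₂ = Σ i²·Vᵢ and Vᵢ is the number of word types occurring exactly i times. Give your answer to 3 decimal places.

78.125

Frequencies: lamp:2, street:1, calm:1, name:1, table:1, girl:1, doctor:1, will:1, move:1, close:1, been:1, think:1, cry:1, come:1, baker:1
N = 16. Frequency spectrum: V_1=14, V_2=1
M₂ = 1²·14 + 2²·1 = 18
K = 10000 × (18 − 16) / 16² = 78.125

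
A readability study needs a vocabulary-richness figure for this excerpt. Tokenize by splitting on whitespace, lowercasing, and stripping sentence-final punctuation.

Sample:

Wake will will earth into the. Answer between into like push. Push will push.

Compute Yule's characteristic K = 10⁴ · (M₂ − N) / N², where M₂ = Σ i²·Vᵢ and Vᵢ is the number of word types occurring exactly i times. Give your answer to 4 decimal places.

714.2857

Frequencies: will:3, push:3, into:2, wake:1, earth:1, the:1, answer:1, between:1, like:1
N = 14. Frequency spectrum: V_1=6, V_2=1, V_3=2
M₂ = 1²·6 + 2²·1 + 3²·2 = 28
K = 10000 × (28 − 14) / 14² = 714.2857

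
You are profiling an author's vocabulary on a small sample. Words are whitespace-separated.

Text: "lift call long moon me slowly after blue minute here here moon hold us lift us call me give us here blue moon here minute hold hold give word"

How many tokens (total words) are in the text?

29

Tokens: lift, call, long, moon, me, slowly, after, blue, minute, here, here, moon, hold, us, lift, us, call, me, give, us, here, blue, moon, here, minute, hold, hold, give, word
N = 29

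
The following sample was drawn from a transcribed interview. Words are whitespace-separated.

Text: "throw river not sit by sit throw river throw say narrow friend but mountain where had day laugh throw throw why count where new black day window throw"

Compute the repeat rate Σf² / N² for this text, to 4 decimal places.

0.0842

Frequencies: throw:6, river:2, sit:2, where:2, day:2, not:1, by:1, say:1, narrow:1, friend:1, but:1, mountain:1, had:1, laugh:1, why:1, count:1, new:1, black:1, window:1
Σf² = 66; N² = 784
Repeat rate = 66 / 784 = 0.0842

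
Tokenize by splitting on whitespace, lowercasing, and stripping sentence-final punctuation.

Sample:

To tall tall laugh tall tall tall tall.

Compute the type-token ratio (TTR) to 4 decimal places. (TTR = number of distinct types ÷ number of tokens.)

0.3750

N = 8 tokens, V = 3 types.
TTR = V / N = 3 / 8 = 0.3750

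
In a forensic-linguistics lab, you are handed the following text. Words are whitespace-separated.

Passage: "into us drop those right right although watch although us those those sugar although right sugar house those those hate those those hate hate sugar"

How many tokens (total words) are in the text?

Tokens: into, us, drop, those, right, right, although, watch, although, us, those, those, sugar, although, right, sugar, house, those, those, hate, those, those, hate, hate, sugar
N = 25

25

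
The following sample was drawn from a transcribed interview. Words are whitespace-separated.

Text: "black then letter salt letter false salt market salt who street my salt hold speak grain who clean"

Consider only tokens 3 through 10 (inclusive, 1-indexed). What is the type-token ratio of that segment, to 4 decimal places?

Segment tokens 3–10: letter, salt, letter, false, salt, market, salt, who
Segment N = 8, segment V = 5.
TTR = 5 / 8 = 0.6250

0.6250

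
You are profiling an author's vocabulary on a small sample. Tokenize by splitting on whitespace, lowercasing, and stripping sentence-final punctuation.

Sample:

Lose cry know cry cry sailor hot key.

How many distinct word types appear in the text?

Distinct types: {cry, hot, key, know, lose, sailor}
V = 6

6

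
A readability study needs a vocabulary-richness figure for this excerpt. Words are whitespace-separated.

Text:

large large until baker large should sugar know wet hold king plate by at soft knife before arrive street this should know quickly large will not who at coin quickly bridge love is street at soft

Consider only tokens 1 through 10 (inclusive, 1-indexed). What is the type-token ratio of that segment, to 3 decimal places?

0.800

Segment tokens 1–10: large, large, until, baker, large, should, sugar, know, wet, hold
Segment N = 10, segment V = 8.
TTR = 8 / 10 = 0.800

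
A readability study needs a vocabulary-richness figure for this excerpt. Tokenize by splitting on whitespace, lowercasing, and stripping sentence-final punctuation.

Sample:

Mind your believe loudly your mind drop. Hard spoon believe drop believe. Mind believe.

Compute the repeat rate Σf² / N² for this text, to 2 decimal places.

Frequencies: believe:4, mind:3, your:2, drop:2, loudly:1, hard:1, spoon:1
Σf² = 36; N² = 196
Repeat rate = 36 / 196 = 0.18

0.18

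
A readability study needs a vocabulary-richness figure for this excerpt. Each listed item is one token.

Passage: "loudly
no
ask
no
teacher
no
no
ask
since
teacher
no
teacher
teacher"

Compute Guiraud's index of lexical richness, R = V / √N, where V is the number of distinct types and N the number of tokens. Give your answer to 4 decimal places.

N = 13, V = 5.
√N = 3.605551
R = 5 / 3.605551 = 1.3868

1.3868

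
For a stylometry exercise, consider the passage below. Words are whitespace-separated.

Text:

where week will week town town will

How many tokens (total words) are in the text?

Tokens: where, week, will, week, town, town, will
N = 7

7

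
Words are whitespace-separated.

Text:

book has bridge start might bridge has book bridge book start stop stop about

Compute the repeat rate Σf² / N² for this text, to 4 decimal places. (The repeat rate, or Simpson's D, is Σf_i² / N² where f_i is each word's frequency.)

Frequencies: book:3, bridge:3, has:2, start:2, stop:2, might:1, about:1
Σf² = 32; N² = 196
Repeat rate = 32 / 196 = 0.1633

0.1633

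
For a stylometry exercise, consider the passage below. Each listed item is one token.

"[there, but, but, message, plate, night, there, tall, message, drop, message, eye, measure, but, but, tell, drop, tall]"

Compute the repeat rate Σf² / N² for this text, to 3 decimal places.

0.130

Frequencies: but:4, message:3, there:2, tall:2, drop:2, plate:1, night:1, eye:1, measure:1, tell:1
Σf² = 42; N² = 324
Repeat rate = 42 / 324 = 0.130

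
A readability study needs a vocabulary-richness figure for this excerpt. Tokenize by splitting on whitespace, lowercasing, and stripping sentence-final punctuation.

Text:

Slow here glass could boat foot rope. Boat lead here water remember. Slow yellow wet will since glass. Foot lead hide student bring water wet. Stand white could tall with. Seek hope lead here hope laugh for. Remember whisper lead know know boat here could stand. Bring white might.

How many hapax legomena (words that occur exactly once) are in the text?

Frequencies: here:4, lead:4, could:3, boat:3, slow:2, glass:2, foot:2, water:2, remember:2, wet:2, bring:2, stand:2, white:2, hope:2, know:2, rope:1, yellow:1, will:1, since:1, hide:1, … (8 more, each freq 1)
Hapax (freq=1): for, hide, laugh, might, rope, seek, since, student, tall, whisper, will, with, yellow

13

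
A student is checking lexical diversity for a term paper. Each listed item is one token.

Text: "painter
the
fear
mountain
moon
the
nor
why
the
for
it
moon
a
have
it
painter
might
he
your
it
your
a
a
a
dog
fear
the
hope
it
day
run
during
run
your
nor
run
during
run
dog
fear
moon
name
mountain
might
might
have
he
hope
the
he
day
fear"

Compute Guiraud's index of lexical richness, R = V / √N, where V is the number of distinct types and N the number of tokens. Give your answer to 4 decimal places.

N = 52, V = 20.
√N = 7.211103
R = 20 / 7.211103 = 2.7735

2.7735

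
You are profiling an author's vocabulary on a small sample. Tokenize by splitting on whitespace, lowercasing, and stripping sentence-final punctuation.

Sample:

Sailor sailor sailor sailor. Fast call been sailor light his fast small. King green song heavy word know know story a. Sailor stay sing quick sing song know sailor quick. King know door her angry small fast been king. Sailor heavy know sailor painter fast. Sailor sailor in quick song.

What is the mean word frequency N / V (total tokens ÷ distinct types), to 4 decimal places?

2.1739

N = 50 tokens, V = 23 types.
Mean frequency = N / V = 50 / 23 = 2.1739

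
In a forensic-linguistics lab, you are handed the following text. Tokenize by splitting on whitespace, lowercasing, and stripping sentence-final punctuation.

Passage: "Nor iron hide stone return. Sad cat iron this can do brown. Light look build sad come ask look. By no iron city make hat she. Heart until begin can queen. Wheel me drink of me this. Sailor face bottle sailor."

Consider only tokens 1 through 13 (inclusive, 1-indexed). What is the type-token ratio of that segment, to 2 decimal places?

Segment tokens 1–13: nor, iron, hide, stone, return, sad, cat, iron, this, can, do, brown, light
Segment N = 13, segment V = 12.
TTR = 12 / 13 = 0.92

0.92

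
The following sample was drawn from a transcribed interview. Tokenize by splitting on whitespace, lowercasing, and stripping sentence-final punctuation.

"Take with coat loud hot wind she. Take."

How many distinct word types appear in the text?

7

Distinct types: {coat, hot, loud, she, take, wind, with}
V = 7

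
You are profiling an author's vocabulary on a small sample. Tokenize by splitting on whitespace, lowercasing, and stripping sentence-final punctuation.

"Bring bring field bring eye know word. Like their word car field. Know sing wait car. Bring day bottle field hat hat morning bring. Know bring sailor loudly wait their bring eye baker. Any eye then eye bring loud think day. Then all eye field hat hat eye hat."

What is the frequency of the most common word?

8

Frequencies: bring:8, eye:6, hat:5, field:4, know:3, word:2, their:2, car:2, wait:2, day:2, then:2, like:1, sing:1, bottle:1, morning:1, sailor:1, loudly:1, baker:1, any:1, loud:1, … (2 more, each freq 1)
Most common: 'bring' with frequency 8.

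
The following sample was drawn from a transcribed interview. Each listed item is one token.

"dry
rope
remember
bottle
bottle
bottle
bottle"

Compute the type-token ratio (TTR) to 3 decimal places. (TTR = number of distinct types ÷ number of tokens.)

0.571

N = 7 tokens, V = 4 types.
TTR = V / N = 4 / 7 = 0.571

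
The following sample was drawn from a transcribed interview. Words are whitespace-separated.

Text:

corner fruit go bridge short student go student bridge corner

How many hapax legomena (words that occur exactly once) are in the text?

2

Frequencies: corner:2, go:2, bridge:2, student:2, fruit:1, short:1
Hapax (freq=1): fruit, short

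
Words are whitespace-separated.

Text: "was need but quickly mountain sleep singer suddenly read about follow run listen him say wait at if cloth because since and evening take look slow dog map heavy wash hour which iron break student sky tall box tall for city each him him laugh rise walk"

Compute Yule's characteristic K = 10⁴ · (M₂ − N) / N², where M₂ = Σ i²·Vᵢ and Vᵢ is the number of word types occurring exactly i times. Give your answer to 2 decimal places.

36.22

Frequencies: him:3, tall:2, was:1, need:1, but:1, quickly:1, mountain:1, sleep:1, singer:1, suddenly:1, read:1, about:1, follow:1, run:1, listen:1, say:1, wait:1, at:1, if:1, cloth:1, … (24 more, each freq 1)
N = 47. Frequency spectrum: V_1=42, V_2=1, V_3=1
M₂ = 1²·42 + 2²·1 + 3²·1 = 55
K = 10000 × (55 − 47) / 47² = 36.22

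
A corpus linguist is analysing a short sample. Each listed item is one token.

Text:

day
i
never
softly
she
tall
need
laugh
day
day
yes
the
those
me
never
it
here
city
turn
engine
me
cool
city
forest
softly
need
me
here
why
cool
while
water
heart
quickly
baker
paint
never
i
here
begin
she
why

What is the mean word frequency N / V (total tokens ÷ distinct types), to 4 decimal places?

1.5556

N = 42 tokens, V = 27 types.
Mean frequency = N / V = 42 / 27 = 1.5556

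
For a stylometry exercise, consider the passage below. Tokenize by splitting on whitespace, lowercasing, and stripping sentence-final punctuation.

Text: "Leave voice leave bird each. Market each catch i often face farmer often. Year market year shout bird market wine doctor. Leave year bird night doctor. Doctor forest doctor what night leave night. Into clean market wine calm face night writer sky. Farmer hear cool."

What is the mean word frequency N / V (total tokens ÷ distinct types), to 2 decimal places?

N = 45 tokens, V = 24 types.
Mean frequency = N / V = 45 / 24 = 1.88

1.88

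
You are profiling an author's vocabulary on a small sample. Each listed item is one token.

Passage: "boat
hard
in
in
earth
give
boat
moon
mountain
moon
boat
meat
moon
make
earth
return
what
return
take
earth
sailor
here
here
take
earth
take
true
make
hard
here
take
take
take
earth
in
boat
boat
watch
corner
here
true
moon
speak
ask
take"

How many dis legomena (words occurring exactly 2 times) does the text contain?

4

Frequencies: take:7, boat:5, earth:5, moon:4, here:4, in:3, hard:2, make:2, return:2, true:2, give:1, mountain:1, meat:1, what:1, sailor:1, watch:1, corner:1, speak:1, ask:1
Words with frequency 2: hard, make, return, true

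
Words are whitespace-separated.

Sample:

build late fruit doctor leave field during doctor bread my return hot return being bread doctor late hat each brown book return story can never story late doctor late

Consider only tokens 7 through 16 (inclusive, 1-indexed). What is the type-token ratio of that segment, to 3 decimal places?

Segment tokens 7–16: during, doctor, bread, my, return, hot, return, being, bread, doctor
Segment N = 10, segment V = 7.
TTR = 7 / 10 = 0.700

0.700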